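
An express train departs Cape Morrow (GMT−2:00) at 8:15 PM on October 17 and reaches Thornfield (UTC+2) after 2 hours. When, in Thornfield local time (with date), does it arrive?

Convert departure to UTC: 8:15 PM + 2:00 = 10:15 PM UTC on Oct 17.
Add 2 hours travel time → 12:15 AM UTC (Oct 18).
Thornfield is UTC+2:00, so local arrival = 12:15 AM + 2:00 = 2:15 AM on Oct 18.

2:15 AM on October 18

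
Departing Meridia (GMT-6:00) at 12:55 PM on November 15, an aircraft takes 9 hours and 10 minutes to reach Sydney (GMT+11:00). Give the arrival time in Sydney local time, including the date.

3:05 PM on Nov 16

Convert departure to UTC: 12:55 PM + 6:00 = 6:55 PM UTC on Nov 15.
Add 9 hours 10 minutes travel time → 4:05 AM UTC (Nov 16).
Sydney is UTC+11:00, so local arrival = 4:05 AM + 11:00 = 3:05 PM on Nov 16.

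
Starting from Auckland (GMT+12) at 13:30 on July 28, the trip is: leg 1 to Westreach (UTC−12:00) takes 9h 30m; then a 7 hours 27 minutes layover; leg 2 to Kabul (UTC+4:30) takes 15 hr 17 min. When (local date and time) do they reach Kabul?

Convert departure to UTC: 13:30 − 12:00 = 01:30 UTC on Jul 28.
Add 9 hours and 30 minutes leg 1 → 11:00 UTC.
Add 7 hours 27 minutes layover in Westreach → 18:27 UTC.
Add 15 hours 17 minutes leg 2 → 09:44 UTC (Jul 29).
Kabul is UTC+4:30, so local arrival = 09:44 + 4:30 = 14:14 on Jul 29.

14:14 on July 29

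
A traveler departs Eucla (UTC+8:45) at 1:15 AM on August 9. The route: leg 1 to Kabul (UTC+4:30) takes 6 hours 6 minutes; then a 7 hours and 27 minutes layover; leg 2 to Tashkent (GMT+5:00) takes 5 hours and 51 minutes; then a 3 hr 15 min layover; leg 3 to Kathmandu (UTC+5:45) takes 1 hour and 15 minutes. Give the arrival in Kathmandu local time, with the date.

10:09 PM on August 9

Convert departure to UTC: 1:15 AM − 8:45 = 4:30 PM UTC on Aug 8.
Add 6 hours 6 minutes leg 1 → 10:36 PM UTC.
Add 7 hours 27 minutes layover in Kabul → 6:03 AM UTC (Aug 9).
Add 5 hours 51 minutes leg 2 → 11:54 AM UTC.
Add 3 hours 15 minutes layover in Tashkent → 3:09 PM UTC.
Add 1 hour and 15 minutes leg 3 → 4:24 PM UTC.
Kathmandu is UTC+5:45, so local arrival = 4:24 PM + 5:45 = 10:09 PM on Aug 9.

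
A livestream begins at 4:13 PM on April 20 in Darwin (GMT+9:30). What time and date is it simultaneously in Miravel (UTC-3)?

In UTC: 4:13 PM − 9:30 = 6:43 AM on Apr 20.
Miravel is UTC−3:00: 6:43 AM − 3:00 = 3:43 AM on Apr 20.

3:43 AM on April 20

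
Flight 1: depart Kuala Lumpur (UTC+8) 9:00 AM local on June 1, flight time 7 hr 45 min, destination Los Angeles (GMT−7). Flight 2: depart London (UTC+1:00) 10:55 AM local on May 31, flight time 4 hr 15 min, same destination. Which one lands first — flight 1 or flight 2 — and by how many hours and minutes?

Flight 1 in UTC: 9:00 AM − 8:00 = 1:00 AM on Jun 1.
+7 hours and 45 minutes → arrive 8:45 AM UTC on Jun 1.
Flight 2 in UTC: 10:55 AM − 1:00 = 9:55 AM on May 31.
+4 hours 15 minutes → arrive 2:10 PM UTC on May 31.
Flight 2 lands earlier by 18 hours 35 minutes.

the second, by 18 hours 35 minutes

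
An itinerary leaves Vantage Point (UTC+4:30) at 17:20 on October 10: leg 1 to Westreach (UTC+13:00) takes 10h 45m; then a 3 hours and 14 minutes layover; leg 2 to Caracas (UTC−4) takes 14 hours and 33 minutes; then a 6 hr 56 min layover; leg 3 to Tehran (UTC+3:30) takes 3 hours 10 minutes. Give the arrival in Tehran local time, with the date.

Convert departure to UTC: 17:20 − 4:30 = 12:50 UTC on Oct 10.
Add 10 hours and 45 minutes leg 1 → 23:35 UTC.
Add 3 hours 14 minutes layover in Westreach → 02:49 UTC (Oct 11).
Add 14 hours 33 minutes leg 2 → 17:22 UTC.
Add 6 hours and 56 minutes layover in Caracas → 00:18 UTC (Oct 12).
Add 3 hours 10 minutes leg 3 → 03:28 UTC.
Tehran is UTC+3:30, so local arrival = 03:28 + 3:30 = 06:58 on Oct 12.

06:58 on October 12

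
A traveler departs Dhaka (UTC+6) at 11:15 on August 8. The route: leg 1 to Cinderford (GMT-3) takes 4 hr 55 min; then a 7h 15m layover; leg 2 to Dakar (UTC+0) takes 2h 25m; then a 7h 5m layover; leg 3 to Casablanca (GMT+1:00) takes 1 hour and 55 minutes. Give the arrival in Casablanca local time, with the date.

Convert departure to UTC: 11:15 − 6:00 = 05:15 UTC on Aug 8.
Add 4 hours 55 minutes leg 1 → 10:10 UTC.
Add 7 hours 15 minutes layover in Cinderford → 17:25 UTC.
Add 2 hours and 25 minutes leg 2 → 19:50 UTC.
Add 7 hours 5 minutes layover in Dakar → 02:55 UTC (Aug 9).
Add 1 hour and 55 minutes leg 3 → 04:50 UTC.
Casablanca is UTC+1:00, so local arrival = 04:50 + 1:00 = 05:50 on Aug 9.

05:50 on Aug 9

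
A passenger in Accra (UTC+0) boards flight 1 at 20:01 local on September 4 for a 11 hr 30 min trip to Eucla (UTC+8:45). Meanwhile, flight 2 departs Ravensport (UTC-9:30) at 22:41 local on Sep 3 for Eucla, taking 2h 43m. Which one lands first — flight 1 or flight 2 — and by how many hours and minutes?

the second, by 20 hours 37 minutes

Flight 1 departs at 20:01 UTC (Sep 4).
+11 hours 30 minutes → arrive 07:31 UTC on Sep 5.
Flight 2 in UTC: 22:41 + 9:30 = 08:11 on Sep 4.
+2 hours 43 minutes → arrive 10:54 UTC on Sep 4.
Flight 2 lands earlier by 20 hours 37 minutes.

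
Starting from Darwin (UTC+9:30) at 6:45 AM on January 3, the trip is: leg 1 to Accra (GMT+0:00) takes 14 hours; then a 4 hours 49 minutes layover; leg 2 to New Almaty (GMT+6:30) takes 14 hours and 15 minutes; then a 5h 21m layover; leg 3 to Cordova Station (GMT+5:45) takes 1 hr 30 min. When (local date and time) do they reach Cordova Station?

Convert departure to UTC: 6:45 AM − 9:30 = 9:15 PM UTC on Jan 2.
Add 14 hours leg 1 → 11:15 AM UTC (Jan 3).
Add 4 hours and 49 minutes layover in Accra → 4:04 PM UTC.
Add 14 hours and 15 minutes leg 2 → 6:19 AM UTC (Jan 4).
Add 5 hours and 21 minutes layover in New Almaty → 11:40 AM UTC.
Add 1 hour 30 minutes leg 3 → 1:10 PM UTC.
Cordova Station is UTC+5:45, so local arrival = 1:10 PM + 5:45 = 6:55 PM on Jan 4.

6:55 PM on Jan 4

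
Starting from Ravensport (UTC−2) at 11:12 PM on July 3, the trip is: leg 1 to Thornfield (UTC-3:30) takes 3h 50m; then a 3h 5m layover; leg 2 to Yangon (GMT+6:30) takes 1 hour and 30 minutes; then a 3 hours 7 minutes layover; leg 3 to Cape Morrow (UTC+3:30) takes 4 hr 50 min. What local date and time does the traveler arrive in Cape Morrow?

9:04 PM on Jul 4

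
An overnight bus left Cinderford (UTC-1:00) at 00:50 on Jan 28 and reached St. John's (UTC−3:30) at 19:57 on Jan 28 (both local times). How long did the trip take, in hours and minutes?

Departure in UTC: 00:50 + 1:00 = 01:50 on Jan 28.
Arrival in UTC: 19:57 + 3:30 = 23:27 on Jan 28.
Elapsed = 23:27 − 01:50 = 21 hours 37 minutes.

21 hours 37 minutes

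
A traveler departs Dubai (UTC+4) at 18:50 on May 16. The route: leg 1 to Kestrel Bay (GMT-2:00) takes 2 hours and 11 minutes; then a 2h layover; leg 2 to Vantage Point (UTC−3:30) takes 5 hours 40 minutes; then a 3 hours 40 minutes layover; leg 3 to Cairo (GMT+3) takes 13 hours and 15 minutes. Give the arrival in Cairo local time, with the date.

20:36 on May 17

Convert departure to UTC: 18:50 − 4:00 = 14:50 UTC on May 16.
Add 2 hours and 11 minutes leg 1 → 17:01 UTC.
Add 2 hours layover in Kestrel Bay → 19:01 UTC.
Add 5 hours and 40 minutes leg 2 → 00:41 UTC (May 17).
Add 3 hours 40 minutes layover in Vantage Point → 04:21 UTC.
Add 13 hours and 15 minutes leg 3 → 17:36 UTC.
Cairo is UTC+3:00, so local arrival = 17:36 + 3:00 = 20:36 on May 17.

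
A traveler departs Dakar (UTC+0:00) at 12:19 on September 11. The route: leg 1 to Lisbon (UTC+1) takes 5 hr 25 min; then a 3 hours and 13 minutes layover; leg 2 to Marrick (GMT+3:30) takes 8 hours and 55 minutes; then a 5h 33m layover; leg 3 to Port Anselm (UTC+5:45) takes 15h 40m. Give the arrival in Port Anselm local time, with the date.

08:50 on September 13

Dakar is at UTC+0, so departure is already 12:19 UTC on Sep 11.
Add 5 hours and 25 minutes leg 1 → 17:44 UTC.
Add 3 hours 13 minutes layover in Lisbon → 20:57 UTC.
Add 8 hours and 55 minutes leg 2 → 05:52 UTC (Sep 12).
Add 5 hours 33 minutes layover in Marrick → 11:25 UTC.
Add 15 hours 40 minutes leg 3 → 03:05 UTC (Sep 13).
Port Anselm is UTC+5:45, so local arrival = 03:05 + 5:45 = 08:50 on Sep 13.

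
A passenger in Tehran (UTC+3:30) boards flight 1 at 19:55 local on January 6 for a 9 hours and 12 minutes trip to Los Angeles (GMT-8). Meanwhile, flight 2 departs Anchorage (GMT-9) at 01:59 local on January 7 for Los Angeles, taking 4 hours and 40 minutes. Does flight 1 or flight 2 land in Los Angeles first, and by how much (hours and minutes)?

Flight 1 in UTC: 19:55 − 3:30 = 16:25 on Jan 6.
+9 hours 12 minutes → arrive 01:37 UTC on Jan 7.
Flight 2 in UTC: 01:59 + 9:00 = 10:59 on Jan 7.
+4 hours 40 minutes → arrive 15:39 UTC on Jan 7.
Flight 1 lands earlier by 14 hours 2 minutes.

the first, by 14 hours 2 minutes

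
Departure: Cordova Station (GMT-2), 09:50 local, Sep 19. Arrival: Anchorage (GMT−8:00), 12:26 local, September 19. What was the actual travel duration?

8 hours 36 minutes

Departure in UTC: 09:50 + 2:00 = 11:50 on Sep 19.
Arrival in UTC: 12:26 + 8:00 = 20:26 on Sep 19.
Elapsed = 20:26 − 11:50 = 8 hours 36 minutes.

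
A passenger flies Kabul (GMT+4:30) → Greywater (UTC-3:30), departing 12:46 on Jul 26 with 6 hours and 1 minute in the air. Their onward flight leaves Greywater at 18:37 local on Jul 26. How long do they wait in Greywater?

Convert departure to UTC: 12:46 − 4:30 = 08:16 UTC on Jul 26.
Add 6 hours and 1 minute flight time → 14:17 UTC.
Greywater is UTC−3:30, so local arrival = 14:17 − 3:30 = 10:47 on Jul 26.
Layover = 18:37 − 10:47 = 7 hours 50 minutes.

7 hours 50 minutes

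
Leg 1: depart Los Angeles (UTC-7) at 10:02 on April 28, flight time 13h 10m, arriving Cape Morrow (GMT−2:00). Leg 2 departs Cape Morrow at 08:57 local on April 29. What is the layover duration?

4 hours 45 minutes

Convert departure to UTC: 10:02 + 7:00 = 17:02 UTC on Apr 28.
Add 13 hours 10 minutes flight time → 06:12 UTC (Apr 29).
Cape Morrow is UTC−2:00, so local arrival = 06:12 − 2:00 = 04:12 on Apr 29.
Layover = 08:57 − 04:12 = 4 hours 45 minutes.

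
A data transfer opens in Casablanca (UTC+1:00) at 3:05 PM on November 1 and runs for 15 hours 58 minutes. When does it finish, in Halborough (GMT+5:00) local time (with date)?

11:03 AM on November 2

Halborough is 4:00 ahead of Casablanca.
After 15 hours and 58 minutes it is 7:03 AM (Nov 2) in Casablanca.
Shift by the zone difference: 7:03 AM + 4:00 = 11:03 AM on Nov 2 in Halborough.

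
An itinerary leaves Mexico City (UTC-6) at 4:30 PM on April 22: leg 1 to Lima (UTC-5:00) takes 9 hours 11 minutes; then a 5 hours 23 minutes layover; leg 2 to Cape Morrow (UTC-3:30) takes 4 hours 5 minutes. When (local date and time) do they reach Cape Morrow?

1:39 PM on April 23

Convert departure to UTC: 4:30 PM + 6:00 = 10:30 PM UTC on Apr 22.
Add 9 hours 11 minutes leg 1 → 7:41 AM UTC (Apr 23).
Add 5 hours 23 minutes layover in Lima → 1:04 PM UTC.
Add 4 hours 5 minutes leg 2 → 5:09 PM UTC.
Cape Morrow is UTC−3:30, so local arrival = 5:09 PM − 3:30 = 1:39 PM on Apr 23.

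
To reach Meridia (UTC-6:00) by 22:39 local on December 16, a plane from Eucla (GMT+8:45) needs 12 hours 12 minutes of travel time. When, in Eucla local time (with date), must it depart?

01:12 on December 17

Target arrival in UTC: 22:39 + 6:00 = 04:39 on Dec 17.
Subtract 12 hours 12 minutes → departure 16:27 UTC on Dec 16.
Eucla is UTC+8:45: 16:27 + 8:45 = 01:12 on Dec 17.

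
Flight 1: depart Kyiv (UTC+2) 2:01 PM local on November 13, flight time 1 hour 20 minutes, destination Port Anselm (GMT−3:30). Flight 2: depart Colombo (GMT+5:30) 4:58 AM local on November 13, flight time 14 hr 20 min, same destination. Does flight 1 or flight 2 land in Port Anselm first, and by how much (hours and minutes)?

Flight 1 in UTC: 2:01 PM − 2:00 = 12:01 PM on Nov 13.
+1 hour and 20 minutes → arrive 1:21 PM UTC on Nov 13.
Flight 2 in UTC: 4:58 AM − 5:30 = 11:28 PM on Nov 12.
+14 hours and 20 minutes → arrive 1:48 PM UTC on Nov 13.
Flight 1 lands earlier by 27 minutes.

the first, by 27 minutes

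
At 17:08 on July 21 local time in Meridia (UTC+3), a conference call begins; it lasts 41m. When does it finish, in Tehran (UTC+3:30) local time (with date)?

Convert start to UTC: 17:08 − 3:00 = 14:08 UTC on Jul 21.
Add 41 minutes duration → 14:49 UTC.
Tehran is UTC+3:30, so local end time = 14:49 + 3:30 = 18:19 on Jul 21.

18:19 on July 21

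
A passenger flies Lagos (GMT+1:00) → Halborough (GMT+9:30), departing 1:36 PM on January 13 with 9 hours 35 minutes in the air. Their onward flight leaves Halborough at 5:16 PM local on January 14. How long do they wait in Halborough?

9 hours 35 minutes

Convert departure to UTC: 1:36 PM − 1:00 = 12:36 PM UTC on Jan 13.
Add 9 hours 35 minutes flight time → 10:11 PM UTC.
Halborough is UTC+9:30, so local arrival = 10:11 PM + 9:30 = 7:41 AM on Jan 14.
Layover = 5:16 PM − 7:41 AM = 9 hours 35 minutes.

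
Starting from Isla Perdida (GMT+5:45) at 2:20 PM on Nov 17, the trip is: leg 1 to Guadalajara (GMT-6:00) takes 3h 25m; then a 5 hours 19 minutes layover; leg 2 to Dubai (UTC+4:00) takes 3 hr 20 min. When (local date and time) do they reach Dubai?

Convert departure to UTC: 2:20 PM − 5:45 = 8:35 AM UTC on Nov 17.
Add 3 hours 25 minutes leg 1 → 12:00 PM UTC.
Add 5 hours and 19 minutes layover in Guadalajara → 5:19 PM UTC.
Add 3 hours and 20 minutes leg 2 → 8:39 PM UTC.
Dubai is UTC+4:00, so local arrival = 8:39 PM + 4:00 = 12:39 AM on Nov 18.

12:39 AM on November 18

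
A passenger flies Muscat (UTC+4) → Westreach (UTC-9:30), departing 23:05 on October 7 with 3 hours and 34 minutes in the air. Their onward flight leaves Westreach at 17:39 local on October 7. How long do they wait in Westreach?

4 hours 30 minutes

Convert departure to UTC: 23:05 − 4:00 = 19:05 UTC on Oct 7.
Add 3 hours and 34 minutes flight time → 22:39 UTC.
Westreach is UTC−9:30, so local arrival = 22:39 − 9:30 = 13:09 on Oct 7.
Layover = 17:39 − 13:09 = 4 hours 30 minutes.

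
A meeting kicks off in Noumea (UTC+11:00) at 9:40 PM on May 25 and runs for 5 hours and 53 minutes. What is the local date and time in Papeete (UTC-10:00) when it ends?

Papeete is 21:00 behind Noumea.
After 5 hours and 53 minutes it is 3:33 AM (May 26) in Noumea.
Shift by the zone difference: 3:33 AM − 21:00 = 6:33 AM on May 25 in Papeete.

6:33 AM on May 25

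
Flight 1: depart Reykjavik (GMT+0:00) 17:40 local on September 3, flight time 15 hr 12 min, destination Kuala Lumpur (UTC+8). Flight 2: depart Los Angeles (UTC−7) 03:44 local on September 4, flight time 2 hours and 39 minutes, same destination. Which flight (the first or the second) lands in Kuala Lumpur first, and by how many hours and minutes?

the first, by 4 hours 31 minutes

Flight 1 departs at 17:40 UTC (Sep 3).
+15 hours and 12 minutes → arrive 08:52 UTC on Sep 4.
Flight 2 in UTC: 03:44 + 7:00 = 10:44 on Sep 4.
+2 hours and 39 minutes → arrive 13:23 UTC on Sep 4.
Flight 1 lands earlier by 4 hours 31 minutes.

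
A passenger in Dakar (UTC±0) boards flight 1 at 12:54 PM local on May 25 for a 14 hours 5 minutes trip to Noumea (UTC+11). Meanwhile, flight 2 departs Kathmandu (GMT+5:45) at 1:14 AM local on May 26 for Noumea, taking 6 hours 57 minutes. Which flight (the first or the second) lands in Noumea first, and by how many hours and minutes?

Flight 1 departs at 12:54 PM UTC (May 25).
+14 hours and 5 minutes → arrive 2:59 AM UTC on May 26.
Flight 2 in UTC: 1:14 AM − 5:45 = 7:29 PM on May 25.
+6 hours 57 minutes → arrive 2:26 AM UTC on May 26.
Flight 2 lands earlier by 33 minutes.

the second, by 33 minutes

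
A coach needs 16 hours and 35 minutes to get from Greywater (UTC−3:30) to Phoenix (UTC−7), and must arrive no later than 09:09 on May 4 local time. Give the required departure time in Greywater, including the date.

20:04 on May 3

Target arrival in UTC: 09:09 + 7:00 = 16:09 on May 4.
Subtract 16 hours 35 minutes → departure 23:34 UTC on May 3.
Greywater is UTC−3:30: 23:34 − 3:30 = 20:04 on May 3.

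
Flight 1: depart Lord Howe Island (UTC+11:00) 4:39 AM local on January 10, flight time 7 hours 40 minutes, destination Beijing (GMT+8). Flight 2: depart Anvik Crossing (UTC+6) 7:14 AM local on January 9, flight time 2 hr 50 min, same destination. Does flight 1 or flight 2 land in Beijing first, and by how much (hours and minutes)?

Flight 1 in UTC: 4:39 AM − 11:00 = 5:39 PM on Jan 9.
+7 hours 40 minutes → arrive 1:19 AM UTC on Jan 10.
Flight 2 in UTC: 7:14 AM − 6:00 = 1:14 AM on Jan 9.
+2 hours and 50 minutes → arrive 4:04 AM UTC on Jan 9.
Flight 2 lands earlier by 21 hours 15 minutes.

the second, by 21 hours 15 minutes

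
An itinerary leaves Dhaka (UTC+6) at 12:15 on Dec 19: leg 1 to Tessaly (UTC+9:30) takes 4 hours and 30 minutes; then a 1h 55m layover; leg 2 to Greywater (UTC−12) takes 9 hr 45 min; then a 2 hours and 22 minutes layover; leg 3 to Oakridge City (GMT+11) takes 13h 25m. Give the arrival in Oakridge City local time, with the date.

01:12 on Dec 21

Convert departure to UTC: 12:15 − 6:00 = 06:15 UTC on Dec 19.
Add 4 hours and 30 minutes leg 1 → 10:45 UTC.
Add 1 hour 55 minutes layover in Tessaly → 12:40 UTC.
Add 9 hours and 45 minutes leg 2 → 22:25 UTC.
Add 2 hours 22 minutes layover in Greywater → 00:47 UTC (Dec 20).
Add 13 hours 25 minutes leg 3 → 14:12 UTC.
Oakridge City is UTC+11:00, so local arrival = 14:12 + 11:00 = 01:12 on Dec 21.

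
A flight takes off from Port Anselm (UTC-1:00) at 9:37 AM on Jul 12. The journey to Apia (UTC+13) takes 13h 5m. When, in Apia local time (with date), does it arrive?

12:42 PM on Jul 13

Convert departure to UTC: 9:37 AM + 1:00 = 10:37 AM UTC on Jul 12.
Add 13 hours and 5 minutes travel time → 11:42 PM UTC.
Apia is UTC+13:00, so local arrival = 11:42 PM + 13:00 = 12:42 PM on Jul 13.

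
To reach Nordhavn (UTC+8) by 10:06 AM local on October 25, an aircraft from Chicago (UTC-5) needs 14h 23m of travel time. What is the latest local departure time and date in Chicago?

6:43 AM on Oct 24

Target arrival in UTC: 10:06 AM − 8:00 = 2:06 AM on Oct 25.
Subtract 14 hours and 23 minutes → departure 11:43 AM UTC on Oct 24.
Chicago is UTC−5:00: 11:43 AM − 5:00 = 6:43 AM on Oct 24.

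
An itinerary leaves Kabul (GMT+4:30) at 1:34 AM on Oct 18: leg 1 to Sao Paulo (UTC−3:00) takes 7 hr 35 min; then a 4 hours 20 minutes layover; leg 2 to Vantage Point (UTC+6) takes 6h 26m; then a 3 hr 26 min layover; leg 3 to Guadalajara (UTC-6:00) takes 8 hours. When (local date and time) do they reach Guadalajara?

8:51 PM on Oct 18

Convert departure to UTC: 1:34 AM − 4:30 = 9:04 PM UTC on Oct 17.
Add 7 hours 35 minutes leg 1 → 4:39 AM UTC (Oct 18).
Add 4 hours 20 minutes layover in Sao Paulo → 8:59 AM UTC.
Add 6 hours and 26 minutes leg 2 → 3:25 PM UTC.
Add 3 hours 26 minutes layover in Vantage Point → 6:51 PM UTC.
Add 8 hours leg 3 → 2:51 AM UTC (Oct 19).
Guadalajara is UTC−6:00, so local arrival = 2:51 AM − 6:00 = 8:51 PM on Oct 18.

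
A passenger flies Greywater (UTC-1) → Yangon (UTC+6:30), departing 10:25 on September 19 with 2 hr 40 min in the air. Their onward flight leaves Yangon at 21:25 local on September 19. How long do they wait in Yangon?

Convert departure to UTC: 10:25 + 1:00 = 11:25 UTC on Sep 19.
Add 2 hours and 40 minutes flight time → 14:05 UTC.
Yangon is UTC+6:30, so local arrival = 14:05 + 6:30 = 20:35 on Sep 19.
Layover = 21:25 − 20:35 = 50 minutes.

50 minutes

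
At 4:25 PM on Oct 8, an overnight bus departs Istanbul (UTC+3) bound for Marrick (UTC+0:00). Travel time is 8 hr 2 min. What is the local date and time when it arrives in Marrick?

9:27 PM on Oct 8

Marrick is 3:00 behind Istanbul.
After 8 hours and 2 minutes it is 12:27 AM (Oct 9) in Istanbul.
Shift by the zone difference: 12:27 AM − 3:00 = 9:27 PM on Oct 8 in Marrick.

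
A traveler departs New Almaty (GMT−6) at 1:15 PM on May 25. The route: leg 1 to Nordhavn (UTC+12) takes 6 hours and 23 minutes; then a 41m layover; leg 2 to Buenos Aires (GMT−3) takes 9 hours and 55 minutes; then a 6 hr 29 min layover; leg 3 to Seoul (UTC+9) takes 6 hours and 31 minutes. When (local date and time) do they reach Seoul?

10:14 AM on May 27

Convert departure to UTC: 1:15 PM + 6:00 = 7:15 PM UTC on May 25.
Add 6 hours and 23 minutes leg 1 → 1:38 AM UTC (May 26).
Add 41 minutes layover in Nordhavn → 2:19 AM UTC.
Add 9 hours 55 minutes leg 2 → 12:14 PM UTC.
Add 6 hours and 29 minutes layover in Buenos Aires → 6:43 PM UTC.
Add 6 hours 31 minutes leg 3 → 1:14 AM UTC (May 27).
Seoul is UTC+9:00, so local arrival = 1:14 AM + 9:00 = 10:14 AM on May 27.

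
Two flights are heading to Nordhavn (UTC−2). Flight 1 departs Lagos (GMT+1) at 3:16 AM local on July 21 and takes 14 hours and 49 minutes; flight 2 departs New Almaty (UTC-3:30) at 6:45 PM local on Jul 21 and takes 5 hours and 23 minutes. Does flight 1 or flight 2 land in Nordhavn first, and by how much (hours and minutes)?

Flight 1 in UTC: 3:16 AM − 1:00 = 2:16 AM on Jul 21.
+14 hours 49 minutes → arrive 5:05 PM UTC on Jul 21.
Flight 2 in UTC: 6:45 PM + 3:30 = 10:15 PM on Jul 21.
+5 hours 23 minutes → arrive 3:38 AM UTC on Jul 22.
Flight 1 lands earlier by 10 hours 33 minutes.

the first, by 10 hours 33 minutes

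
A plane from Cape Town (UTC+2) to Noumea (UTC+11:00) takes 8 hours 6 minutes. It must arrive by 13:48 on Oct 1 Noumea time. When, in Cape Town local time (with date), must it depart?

20:42 on September 30

Target arrival in UTC: 13:48 − 11:00 = 02:48 on Oct 1.
Subtract 8 hours and 6 minutes → departure 18:42 UTC on Sep 30.
Cape Town is UTC+2:00: 18:42 + 2:00 = 20:42 on Sep 30.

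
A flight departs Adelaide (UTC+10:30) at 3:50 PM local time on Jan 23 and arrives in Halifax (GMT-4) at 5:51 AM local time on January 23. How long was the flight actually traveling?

4 hours 31 minutes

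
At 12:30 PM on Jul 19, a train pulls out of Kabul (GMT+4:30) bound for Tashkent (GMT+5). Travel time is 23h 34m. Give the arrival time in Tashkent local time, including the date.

12:34 PM on Jul 20

Tashkent is 0:30 ahead of Kabul.
After 23 hours and 34 minutes it is 12:04 PM (Jul 20) in Kabul.
Shift by the zone difference: 12:04 PM + 0:30 = 12:34 PM on Jul 20 in Tashkent.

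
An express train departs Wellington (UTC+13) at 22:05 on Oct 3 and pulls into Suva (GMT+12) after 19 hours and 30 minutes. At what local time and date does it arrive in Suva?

Convert departure to UTC: 22:05 − 13:00 = 09:05 UTC on Oct 3.
Add 19 hours and 30 minutes travel time → 04:35 UTC (Oct 4).
Suva is UTC+12:00, so local arrival = 04:35 + 12:00 = 16:35 on Oct 4.

16:35 on Oct 4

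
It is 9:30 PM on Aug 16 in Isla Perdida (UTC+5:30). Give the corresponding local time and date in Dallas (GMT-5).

11:00 AM on August 16

In UTC: 9:30 PM − 5:30 = 4:00 PM on Aug 16.
Dallas is UTC−5:00: 4:00 PM − 5:00 = 11:00 AM on Aug 16.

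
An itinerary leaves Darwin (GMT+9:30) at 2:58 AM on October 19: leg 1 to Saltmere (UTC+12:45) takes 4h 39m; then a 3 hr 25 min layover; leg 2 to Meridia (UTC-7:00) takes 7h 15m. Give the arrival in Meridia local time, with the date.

1:47 AM on October 19

Convert departure to UTC: 2:58 AM − 9:30 = 5:28 PM UTC on Oct 18.
Add 4 hours 39 minutes leg 1 → 10:07 PM UTC.
Add 3 hours and 25 minutes layover in Saltmere → 1:32 AM UTC (Oct 19).
Add 7 hours and 15 minutes leg 2 → 8:47 AM UTC.
Meridia is UTC−7:00, so local arrival = 8:47 AM − 7:00 = 1:47 AM on Oct 19.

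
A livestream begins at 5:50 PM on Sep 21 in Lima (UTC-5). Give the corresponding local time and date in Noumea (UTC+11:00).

9:50 AM on September 22

In UTC: 5:50 PM + 5:00 = 10:50 PM on Sep 21.
Noumea is UTC+11:00: 10:50 PM + 11:00 = 9:50 AM on Sep 22.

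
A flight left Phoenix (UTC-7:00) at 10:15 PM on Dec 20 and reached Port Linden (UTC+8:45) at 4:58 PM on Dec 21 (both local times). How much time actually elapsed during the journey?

Departure in UTC: 10:15 PM + 7:00 = 5:15 AM on Dec 21.
Arrival in UTC: 4:58 PM − 8:45 = 8:13 AM on Dec 21.
Elapsed = 8:13 AM − 5:15 AM = 2 hours 58 minutes.

2 hours 58 minutes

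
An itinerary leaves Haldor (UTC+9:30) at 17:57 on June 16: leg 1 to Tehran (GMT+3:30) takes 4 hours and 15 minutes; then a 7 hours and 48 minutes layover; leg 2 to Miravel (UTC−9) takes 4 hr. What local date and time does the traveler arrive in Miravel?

15:30 on June 16

Convert departure to UTC: 17:57 − 9:30 = 08:27 UTC on Jun 16.
Add 4 hours and 15 minutes leg 1 → 12:42 UTC.
Add 7 hours and 48 minutes layover in Tehran → 20:30 UTC.
Add 4 hours leg 2 → 00:30 UTC (Jun 17).
Miravel is UTC−9:00, so local arrival = 00:30 − 9:00 = 15:30 on Jun 16.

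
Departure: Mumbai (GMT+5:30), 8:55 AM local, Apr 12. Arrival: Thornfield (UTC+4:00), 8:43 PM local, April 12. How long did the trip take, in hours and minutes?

13 hours 18 minutes

Thornfield is 1:30 behind Mumbai.
Clock-face elapsed time (ignoring zones) is 11 hours 48 minutes.
Actual elapsed = 11 hours 48 minutes + 1:30 = 13 hours 18 minutes.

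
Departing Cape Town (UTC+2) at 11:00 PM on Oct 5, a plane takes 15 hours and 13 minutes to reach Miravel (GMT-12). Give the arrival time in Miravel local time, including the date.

Convert departure to UTC: 11:00 PM − 2:00 = 9:00 PM UTC on Oct 5.
Add 15 hours 13 minutes travel time → 12:13 PM UTC (Oct 6).
Miravel is UTC−12:00, so local arrival = 12:13 PM − 12:00 = 12:13 AM on Oct 6.

12:13 AM on October 6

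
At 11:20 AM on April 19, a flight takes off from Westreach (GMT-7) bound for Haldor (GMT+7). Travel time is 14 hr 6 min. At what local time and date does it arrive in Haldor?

3:26 PM on April 20

Haldor is 14:00 ahead of Westreach.
After 14 hours and 6 minutes it is 1:26 AM (Apr 20) in Westreach.
Shift by the zone difference: 1:26 AM + 14:00 = 3:26 PM on Apr 20 in Haldor.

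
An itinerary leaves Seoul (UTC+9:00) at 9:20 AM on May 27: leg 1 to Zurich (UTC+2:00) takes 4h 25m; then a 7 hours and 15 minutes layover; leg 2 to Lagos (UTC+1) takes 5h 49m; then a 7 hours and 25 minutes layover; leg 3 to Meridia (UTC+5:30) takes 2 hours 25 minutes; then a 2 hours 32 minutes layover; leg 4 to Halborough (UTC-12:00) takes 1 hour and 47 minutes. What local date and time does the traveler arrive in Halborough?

7:58 PM on May 27

Convert departure to UTC: 9:20 AM − 9:00 = 12:20 AM UTC on May 27.
Add 4 hours 25 minutes leg 1 → 4:45 AM UTC.
Add 7 hours and 15 minutes layover in Zurich → 12:00 PM UTC.
Add 5 hours and 49 minutes leg 2 → 5:49 PM UTC.
Add 7 hours 25 minutes layover in Lagos → 1:14 AM UTC (May 28).
Add 2 hours and 25 minutes leg 3 → 3:39 AM UTC.
Add 2 hours and 32 minutes layover in Meridia → 6:11 AM UTC.
Add 1 hour and 47 minutes leg 4 → 7:58 AM UTC.
Halborough is UTC−12:00, so local arrival = 7:58 AM − 12:00 = 7:58 PM on May 27.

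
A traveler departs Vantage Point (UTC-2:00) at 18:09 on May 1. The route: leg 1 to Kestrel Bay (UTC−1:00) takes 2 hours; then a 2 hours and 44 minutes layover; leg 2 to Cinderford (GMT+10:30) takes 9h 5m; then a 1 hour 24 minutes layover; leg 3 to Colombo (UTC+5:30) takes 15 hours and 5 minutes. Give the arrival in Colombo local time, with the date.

07:57 on May 3

Convert departure to UTC: 18:09 + 2:00 = 20:09 UTC on May 1.
Add 2 hours leg 1 → 22:09 UTC.
Add 2 hours 44 minutes layover in Kestrel Bay → 00:53 UTC (May 2).
Add 9 hours and 5 minutes leg 2 → 09:58 UTC.
Add 1 hour 24 minutes layover in Cinderford → 11:22 UTC.
Add 15 hours 5 minutes leg 3 → 02:27 UTC (May 3).
Colombo is UTC+5:30, so local arrival = 02:27 + 5:30 = 07:57 on May 3.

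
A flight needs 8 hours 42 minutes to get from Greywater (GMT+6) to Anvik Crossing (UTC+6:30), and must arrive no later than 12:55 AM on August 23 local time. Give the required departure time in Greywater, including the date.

Target arrival in UTC: 12:55 AM − 6:30 = 6:25 PM on Aug 22.
Subtract 8 hours and 42 minutes → departure 9:43 AM UTC on Aug 22.
Greywater is UTC+6:00: 9:43 AM + 6:00 = 3:43 PM on Aug 22.

3:43 PM on August 22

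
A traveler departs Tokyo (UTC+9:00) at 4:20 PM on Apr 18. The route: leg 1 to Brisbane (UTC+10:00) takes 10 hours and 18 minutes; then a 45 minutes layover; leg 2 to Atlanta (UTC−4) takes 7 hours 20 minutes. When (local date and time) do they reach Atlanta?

9:43 PM on April 18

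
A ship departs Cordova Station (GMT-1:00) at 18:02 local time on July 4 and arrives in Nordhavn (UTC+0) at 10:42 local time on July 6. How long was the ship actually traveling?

39 hours 40 minutes

Nordhavn is 1:00 ahead of Cordova Station.
Clock-face elapsed time (ignoring zones) is 40 hours 40 minutes.
Actual elapsed = 40 hours 40 minutes − 1:00 = 39 hours 40 minutes.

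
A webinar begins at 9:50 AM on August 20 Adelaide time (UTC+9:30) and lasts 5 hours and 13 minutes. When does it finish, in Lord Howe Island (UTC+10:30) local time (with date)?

4:03 PM on Aug 20

Convert start to UTC: 9:50 AM − 9:30 = 12:20 AM UTC on Aug 20.
Add 5 hours 13 minutes duration → 5:33 AM UTC.
Lord Howe Island is UTC+10:30, so local end time = 5:33 AM + 10:30 = 4:03 PM on Aug 20.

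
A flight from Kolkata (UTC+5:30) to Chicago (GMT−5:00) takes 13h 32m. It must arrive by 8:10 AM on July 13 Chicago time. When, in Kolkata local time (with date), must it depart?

5:08 AM on July 13

Target arrival in UTC: 8:10 AM + 5:00 = 1:10 PM on Jul 13.
Subtract 13 hours and 32 minutes → departure 11:38 PM UTC on Jul 12.
Kolkata is UTC+5:30: 11:38 PM + 5:30 = 5:08 AM on Jul 13.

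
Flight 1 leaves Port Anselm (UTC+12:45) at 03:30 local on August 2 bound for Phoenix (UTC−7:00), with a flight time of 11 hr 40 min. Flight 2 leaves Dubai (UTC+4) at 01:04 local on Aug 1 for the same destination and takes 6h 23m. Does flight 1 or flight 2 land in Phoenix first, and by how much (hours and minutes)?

Flight 1 in UTC: 03:30 − 12:45 = 14:45 on Aug 1.
+11 hours 40 minutes → arrive 02:25 UTC on Aug 2.
Flight 2 in UTC: 01:04 − 4:00 = 21:04 on Jul 31.
+6 hours and 23 minutes → arrive 03:27 UTC on Aug 1.
Flight 2 lands earlier by 22 hours 58 minutes.

the second, by 22 hours 58 minutes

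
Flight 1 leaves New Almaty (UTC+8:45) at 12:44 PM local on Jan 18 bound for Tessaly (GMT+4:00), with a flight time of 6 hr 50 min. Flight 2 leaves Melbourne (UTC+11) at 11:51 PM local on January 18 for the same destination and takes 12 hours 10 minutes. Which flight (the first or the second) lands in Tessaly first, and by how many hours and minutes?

the first, by 14 hours 12 minutes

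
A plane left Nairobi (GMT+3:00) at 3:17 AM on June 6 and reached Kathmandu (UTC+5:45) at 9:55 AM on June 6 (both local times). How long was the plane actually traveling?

3 hours 53 minutes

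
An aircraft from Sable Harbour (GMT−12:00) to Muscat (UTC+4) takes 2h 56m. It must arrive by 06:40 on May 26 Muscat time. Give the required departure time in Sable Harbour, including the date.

11:44 on May 25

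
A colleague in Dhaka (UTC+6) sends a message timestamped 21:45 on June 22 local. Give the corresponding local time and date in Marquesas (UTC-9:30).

In UTC: 21:45 − 6:00 = 15:45 on Jun 22.
Marquesas is UTC−9:30: 15:45 − 9:30 = 06:15 on Jun 22.

06:15 on Jun 22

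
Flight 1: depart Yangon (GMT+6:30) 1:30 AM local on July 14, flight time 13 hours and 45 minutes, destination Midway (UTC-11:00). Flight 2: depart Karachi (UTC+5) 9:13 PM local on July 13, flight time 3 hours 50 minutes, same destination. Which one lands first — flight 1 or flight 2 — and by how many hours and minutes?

Flight 1 in UTC: 1:30 AM − 6:30 = 7:00 PM on Jul 13.
+13 hours 45 minutes → arrive 8:45 AM UTC on Jul 14.
Flight 2 in UTC: 9:13 PM − 5:00 = 4:13 PM on Jul 13.
+3 hours and 50 minutes → arrive 8:03 PM UTC on Jul 13.
Flight 2 lands earlier by 12 hours 42 minutes.

the second, by 12 hours 42 minutes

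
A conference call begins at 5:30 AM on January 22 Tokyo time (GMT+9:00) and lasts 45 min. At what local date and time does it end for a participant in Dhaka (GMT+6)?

3:15 AM on January 22

Convert start to UTC: 5:30 AM − 9:00 = 8:30 PM UTC on Jan 21.
Add 45 minutes duration → 9:15 PM UTC.
Dhaka is UTC+6:00, so local end time = 9:15 PM + 6:00 = 3:15 AM on Jan 22.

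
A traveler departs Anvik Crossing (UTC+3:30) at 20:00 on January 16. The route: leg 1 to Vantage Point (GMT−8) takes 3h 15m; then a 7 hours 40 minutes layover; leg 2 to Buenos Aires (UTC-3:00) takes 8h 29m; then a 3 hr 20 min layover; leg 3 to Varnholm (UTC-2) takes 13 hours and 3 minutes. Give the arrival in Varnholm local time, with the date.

02:17 on Jan 18

Convert departure to UTC: 20:00 − 3:30 = 16:30 UTC on Jan 16.
Add 3 hours 15 minutes leg 1 → 19:45 UTC.
Add 7 hours and 40 minutes layover in Vantage Point → 03:25 UTC (Jan 17).
Add 8 hours and 29 minutes leg 2 → 11:54 UTC.
Add 3 hours and 20 minutes layover in Buenos Aires → 15:14 UTC.
Add 13 hours and 3 minutes leg 3 → 04:17 UTC (Jan 18).
Varnholm is UTC−2:00, so local arrival = 04:17 − 2:00 = 02:17 on Jan 18.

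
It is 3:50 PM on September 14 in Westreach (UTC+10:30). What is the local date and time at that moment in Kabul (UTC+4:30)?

9:50 AM on September 14

Kabul is 6:00 behind Westreach.
Shift by the zone difference: 3:50 PM − 6:00 = 9:50 AM on Sep 14 in Kabul.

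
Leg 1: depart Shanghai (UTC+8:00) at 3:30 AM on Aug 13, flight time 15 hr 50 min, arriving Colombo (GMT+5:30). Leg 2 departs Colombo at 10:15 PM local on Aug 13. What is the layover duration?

5 hours 25 minutes

Convert departure to UTC: 3:30 AM − 8:00 = 7:30 PM UTC on Aug 12.
Add 15 hours and 50 minutes flight time → 11:20 AM UTC (Aug 13).
Colombo is UTC+5:30, so local arrival = 11:20 AM + 5:30 = 4:50 PM on Aug 13.
Layover = 10:15 PM − 4:50 PM = 5 hours 25 minutes.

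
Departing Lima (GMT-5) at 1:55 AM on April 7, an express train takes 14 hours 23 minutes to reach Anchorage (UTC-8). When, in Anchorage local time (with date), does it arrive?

1:18 PM on Apr 7

Convert departure to UTC: 1:55 AM + 5:00 = 6:55 AM UTC on Apr 7.
Add 14 hours 23 minutes travel time → 9:18 PM UTC.
Anchorage is UTC−8:00, so local arrival = 9:18 PM − 8:00 = 1:18 PM on Apr 7.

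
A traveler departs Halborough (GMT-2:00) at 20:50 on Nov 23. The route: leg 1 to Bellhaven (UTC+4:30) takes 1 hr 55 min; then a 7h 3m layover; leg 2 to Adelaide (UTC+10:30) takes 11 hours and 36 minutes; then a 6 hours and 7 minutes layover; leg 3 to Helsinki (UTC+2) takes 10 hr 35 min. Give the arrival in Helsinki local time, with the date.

14:06 on November 25

Convert departure to UTC: 20:50 + 2:00 = 22:50 UTC on Nov 23.
Add 1 hour 55 minutes leg 1 → 00:45 UTC (Nov 24).
Add 7 hours 3 minutes layover in Bellhaven → 07:48 UTC.
Add 11 hours and 36 minutes leg 2 → 19:24 UTC.
Add 6 hours 7 minutes layover in Adelaide → 01:31 UTC (Nov 25).
Add 10 hours 35 minutes leg 3 → 12:06 UTC.
Helsinki is UTC+2:00, so local arrival = 12:06 + 2:00 = 14:06 on Nov 25.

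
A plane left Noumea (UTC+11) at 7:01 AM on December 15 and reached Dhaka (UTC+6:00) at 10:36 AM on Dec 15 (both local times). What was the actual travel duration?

Departure in UTC: 7:01 AM − 11:00 = 8:01 PM on Dec 14.
Arrival in UTC: 10:36 AM − 6:00 = 4:36 AM on Dec 15.
Elapsed = 4:36 AM − 8:01 PM (+1 day) = 8 hours 35 minutes.

8 hours 35 minutes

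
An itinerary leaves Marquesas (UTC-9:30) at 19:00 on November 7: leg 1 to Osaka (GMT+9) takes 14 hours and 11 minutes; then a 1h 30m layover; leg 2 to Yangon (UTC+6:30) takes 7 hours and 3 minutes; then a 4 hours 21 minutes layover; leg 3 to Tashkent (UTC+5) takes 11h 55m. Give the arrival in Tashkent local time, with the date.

00:30 on November 10

Convert departure to UTC: 19:00 + 9:30 = 04:30 UTC on Nov 8.
Add 14 hours 11 minutes leg 1 → 18:41 UTC.
Add 1 hour and 30 minutes layover in Osaka → 20:11 UTC.
Add 7 hours and 3 minutes leg 2 → 03:14 UTC (Nov 9).
Add 4 hours 21 minutes layover in Yangon → 07:35 UTC.
Add 11 hours 55 minutes leg 3 → 19:30 UTC.
Tashkent is UTC+5:00, so local arrival = 19:30 + 5:00 = 00:30 on Nov 10.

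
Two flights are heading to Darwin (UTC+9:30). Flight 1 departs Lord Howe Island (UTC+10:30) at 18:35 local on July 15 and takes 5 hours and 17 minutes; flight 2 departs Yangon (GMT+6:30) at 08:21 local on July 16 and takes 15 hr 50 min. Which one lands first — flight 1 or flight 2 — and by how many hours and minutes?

Flight 1 in UTC: 18:35 − 10:30 = 08:05 on Jul 15.
+5 hours 17 minutes → arrive 13:22 UTC on Jul 15.
Flight 2 in UTC: 08:21 − 6:30 = 01:51 on Jul 16.
+15 hours and 50 minutes → arrive 17:41 UTC on Jul 16.
Flight 1 lands earlier by 28 hours 19 minutes.

the first, by 28 hours 19 minutes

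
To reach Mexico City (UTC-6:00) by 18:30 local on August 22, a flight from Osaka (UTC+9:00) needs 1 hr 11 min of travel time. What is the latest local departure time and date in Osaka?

Target arrival in UTC: 18:30 + 6:00 = 00:30 on Aug 23.
Subtract 1 hour and 11 minutes → departure 23:19 UTC on Aug 22.
Osaka is UTC+9:00: 23:19 + 9:00 = 08:19 on Aug 23.

08:19 on August 23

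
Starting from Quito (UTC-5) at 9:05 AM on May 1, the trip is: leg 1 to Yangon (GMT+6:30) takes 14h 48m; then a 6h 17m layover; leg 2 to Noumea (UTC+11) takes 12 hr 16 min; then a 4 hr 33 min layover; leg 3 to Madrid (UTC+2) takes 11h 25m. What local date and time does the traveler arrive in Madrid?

Convert departure to UTC: 9:05 AM + 5:00 = 2:05 PM UTC on May 1.
Add 14 hours and 48 minutes leg 1 → 4:53 AM UTC (May 2).
Add 6 hours 17 minutes layover in Yangon → 11:10 AM UTC.
Add 12 hours 16 minutes leg 2 → 11:26 PM UTC.
Add 4 hours and 33 minutes layover in Noumea → 3:59 AM UTC (May 3).
Add 11 hours and 25 minutes leg 3 → 3:24 PM UTC.
Madrid is UTC+2:00, so local arrival = 3:24 PM + 2:00 = 5:24 PM on May 3.

5:24 PM on May 3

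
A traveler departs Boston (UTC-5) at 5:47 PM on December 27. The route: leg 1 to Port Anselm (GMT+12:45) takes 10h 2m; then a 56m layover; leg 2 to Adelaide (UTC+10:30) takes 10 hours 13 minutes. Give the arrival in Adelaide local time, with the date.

Convert departure to UTC: 5:47 PM + 5:00 = 10:47 PM UTC on Dec 27.
Add 10 hours 2 minutes leg 1 → 8:49 AM UTC (Dec 28).
Add 56 minutes layover in Port Anselm → 9:45 AM UTC.
Add 10 hours and 13 minutes leg 2 → 7:58 PM UTC.
Adelaide is UTC+10:30, so local arrival = 7:58 PM + 10:30 = 6:28 AM on Dec 29.

6:28 AM on Dec 29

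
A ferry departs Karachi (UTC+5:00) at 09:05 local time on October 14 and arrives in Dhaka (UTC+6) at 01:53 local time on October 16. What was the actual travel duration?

Departure in UTC: 09:05 − 5:00 = 04:05 on Oct 14.
Arrival in UTC: 01:53 − 6:00 = 19:53 on Oct 15.
Elapsed = 19:53 − 04:05 (+1 day) = 39 hours 48 minutes.

39 hours 48 minutes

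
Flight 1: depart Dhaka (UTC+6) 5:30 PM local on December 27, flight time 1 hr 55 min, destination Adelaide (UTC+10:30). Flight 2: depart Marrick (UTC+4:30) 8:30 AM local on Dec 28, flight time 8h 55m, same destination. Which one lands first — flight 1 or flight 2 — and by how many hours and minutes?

the first, by 23 hours 30 minutes

Flight 1 in UTC: 5:30 PM − 6:00 = 11:30 AM on Dec 27.
+1 hour 55 minutes → arrive 1:25 PM UTC on Dec 27.
Flight 2 in UTC: 8:30 AM − 4:30 = 4:00 AM on Dec 28.
+8 hours and 55 minutes → arrive 12:55 PM UTC on Dec 28.
Flight 1 lands earlier by 23 hours 30 minutes.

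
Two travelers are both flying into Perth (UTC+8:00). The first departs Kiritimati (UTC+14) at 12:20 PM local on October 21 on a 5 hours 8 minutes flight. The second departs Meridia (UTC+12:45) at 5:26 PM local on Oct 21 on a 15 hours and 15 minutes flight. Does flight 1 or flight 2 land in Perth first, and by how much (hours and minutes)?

the first, by 16 hours 28 minutes

Flight 1 in UTC: 12:20 PM − 14:00 = 10:20 PM on Oct 20.
+5 hours and 8 minutes → arrive 3:28 AM UTC on Oct 21.
Flight 2 in UTC: 5:26 PM − 12:45 = 4:41 AM on Oct 21.
+15 hours 15 minutes → arrive 7:56 PM UTC on Oct 21.
Flight 1 lands earlier by 16 hours 28 minutes.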